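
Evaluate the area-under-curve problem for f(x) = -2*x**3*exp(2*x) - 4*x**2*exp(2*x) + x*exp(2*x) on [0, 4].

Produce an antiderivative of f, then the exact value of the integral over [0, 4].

Recognize the product-rule pattern: f = u'v + uv' with u = -x**3 - x**2/2 + x - 1/2, v = exp(2*x), so integration by parts undoes it.
F(x) = (-2*x**3 - x**2 + 2*x - 1)*exp(2*x)/2 is an antiderivative of f.
Check: d/dx[(-2*x**3 - x**2 + 2*x - 1)*exp(2*x)/2] = -2*x**3*exp(2*x) - 4*x**2*exp(2*x) + x*exp(2*x) = f(x).
F(4) = -137*exp(8)/2; F(0) = -1/2.
Integral = F(4) - F(0) = 1/2 - 137*exp(8)/2.

Antiderivative: F(x) = (-2*x**3 - x**2 + 2*x - 1)*exp(2*x)/2; value = 1/2 - 137*exp(8)/2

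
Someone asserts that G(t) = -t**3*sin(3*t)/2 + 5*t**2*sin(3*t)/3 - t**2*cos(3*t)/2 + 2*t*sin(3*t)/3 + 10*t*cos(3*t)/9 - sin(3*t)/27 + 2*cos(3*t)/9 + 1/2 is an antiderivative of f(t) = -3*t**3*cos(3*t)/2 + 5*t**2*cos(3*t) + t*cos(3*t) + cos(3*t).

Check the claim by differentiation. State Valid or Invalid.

Valid - differentiating G returns exactly f.

d/dt[G] = -3*t**3*cos(3*t)/2 + 5*t**2*cos(3*t) + t*cos(3*t) + cos(3*t)
This equals f(t) exactly, so the claim holds.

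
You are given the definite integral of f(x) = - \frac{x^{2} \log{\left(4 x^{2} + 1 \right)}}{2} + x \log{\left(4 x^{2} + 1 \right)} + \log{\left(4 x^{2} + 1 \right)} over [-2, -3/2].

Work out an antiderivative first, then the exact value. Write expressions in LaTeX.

Antiderivative: F(x) = \frac{8 x^{3} - 36 x^{2} + 12 x \left(- x^{2} + 3 x + 6\right) \log{\left(4 x^{2} + 1 \right)} - 150 x + 9 \log{\left(x^{2} + \frac{1}{4} \right)} + 75 \operatorname{atan}{\left(2 x \right)}}{72}; value = - \frac{4 \log{\left(17 \right)}}{3} - \frac{25 \operatorname{atan}{\left(3 \right)}}{24} - \frac{\log{\left(\frac{17}{4} \right)}}{8} + \frac{\log{\left(\frac{5}{2} \right)}}{8} + \frac{25}{72} + \frac{3 \log{\left(10 \right)}}{16} + \frac{25 \operatorname{atan}{\left(4 \right)}}{24}

Integrate term by term and add the pieces.
F(x) = \frac{8 x^{3} - 36 x^{2} + 12 x \left(- x^{2} + 3 x + 6\right) \log{\left(4 x^{2} + 1 \right)} - 150 x + 9 \log{\left(x^{2} + \frac{1}{4} \right)} + 75 \operatorname{atan}{\left(2 x \right)}}{72} is an antiderivative of f.
Check: d/dx[\frac{8 x^{3} - 36 x^{2} + 12 x \left(- x^{2} + 3 x + 6\right) \log{\left(4 x^{2} + 1 \right)} - 150 x + 9 \log{\left(x^{2} + \frac{1}{4} \right)} + 75 \operatorname{atan}{\left(2 x \right)}}{72}] = - \frac{x^{2} \log{\left(4 x^{2} + 1 \right)}}{2} + x \log{\left(4 x^{2} + 1 \right)} + \log{\left(4 x^{2} + 1 \right)} = f(x).
F(-3/2) = - \frac{25 \operatorname{atan}{\left(3 \right)}}{24} + \frac{\log{\left(\frac{5}{2} \right)}}{8} + \frac{3 \log{\left(10 \right)}}{16} + \frac{13}{8}; F(-2) = - \frac{25 \operatorname{atan}{\left(4 \right)}}{24} + \frac{\log{\left(\frac{17}{4} \right)}}{8} + \frac{23}{18} + \frac{4 \log{\left(17 \right)}}{3}.
Integral = F(-3/2) - F(-2) = - \frac{4 \log{\left(17 \right)}}{3} - \frac{25 \operatorname{atan}{\left(3 \right)}}{24} - \frac{\log{\left(\frac{17}{4} \right)}}{8} + \frac{\log{\left(\frac{5}{2} \right)}}{8} + \frac{25}{72} + \frac{3 \log{\left(10 \right)}}{16} + \frac{25 \operatorname{atan}{\left(4 \right)}}{24}.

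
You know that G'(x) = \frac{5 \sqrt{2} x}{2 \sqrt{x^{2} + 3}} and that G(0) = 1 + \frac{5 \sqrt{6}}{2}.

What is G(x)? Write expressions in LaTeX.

The substitution u = \frac{x^{2}}{2} + \frac{3}{2} works: G'(x) is exactly (dG/du)*(du/dx) for that inner function.
A general antiderivative is 5 \sqrt{\frac{x^{2}}{2} + \frac{3}{2}} + C.
The condition gives C = 1 + \frac{5 \sqrt{6}}{2} - (\frac{5 \sqrt{6}}{2}) = 1.
So G(x) = \frac{5 \sqrt{2} \sqrt{x^{2} + 3} + 2}{2}.
Check: d/dx[\frac{5 \sqrt{2} \sqrt{x^{2} + 3} + 2}{2}] = \frac{5 \sqrt{2} x}{2 \sqrt{x^{2} + 3}} = G'(x).

G(x) = \frac{5 \sqrt{2} \sqrt{x^{2} + 3} + 2}{2}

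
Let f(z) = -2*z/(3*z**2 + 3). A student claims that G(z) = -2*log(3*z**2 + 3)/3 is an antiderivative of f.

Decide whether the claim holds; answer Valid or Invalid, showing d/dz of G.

Invalid: d/dz[G] - f = -2*z/(3*z**2 + 3), which is not 0.

d/dz[G] = -4*z/(3*z**2 + 3)
d/dz[G] - f(z) = -2*z/(3*z**2 + 3) != 0.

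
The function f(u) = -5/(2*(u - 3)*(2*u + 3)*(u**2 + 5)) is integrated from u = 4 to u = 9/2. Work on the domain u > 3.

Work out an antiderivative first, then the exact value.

Antiderivative: F(u) = (-290*log(u - 3) + 560*log(u + 3/2) - 135*log(u**2 + 5) + 342*sqrt(5)*atan(sqrt(5)*u/5))/14616; value = -10*log(11/2)/261 - 19*sqrt(5)*atan(4*sqrt(5)/5)/812 - 15*log(101/4)/1624 - 5*log(3/2)/252 + 15*log(21)/1624 + 19*sqrt(5)*atan(9*sqrt(5)/10)/812 + 10*log(6)/261

The denominator factors as 2*(u - 3)*(2*u + 3)*(u**2 + 5); partial fractions split f into directly integrable pieces: -5*(3*u - 19)/(812*(u**2 + 5)) + 20/(261*(2*u + 3)) - 5/(252*(u - 3)).
F(u) = (-290*log(u - 3) + 560*log(u + 3/2) - 135*log(u**2 + 5) + 342*sqrt(5)*atan(sqrt(5)*u/5))/14616 is an antiderivative of f.
Check: d/du[(-290*log(u - 3) + 560*log(u + 3/2) - 135*log(u**2 + 5) + 342*sqrt(5)*atan(sqrt(5)*u/5))/14616] = -5/(4*u**4 - 6*u**3 + 2*u**2 - 30*u - 90), which equals f(u).
F(9/2) = -15*log(101/4)/1624 - 5*log(3/2)/252 + 19*sqrt(5)*atan(9*sqrt(5)/10)/812 + 10*log(6)/261; F(4) = -15*log(21)/1624 + 19*sqrt(5)*atan(4*sqrt(5)/5)/812 + 10*log(11/2)/261.
Integral = F(9/2) - F(4) = -10*log(11/2)/261 - 19*sqrt(5)*atan(4*sqrt(5)/5)/812 - 15*log(101/4)/1624 - 5*log(3/2)/252 + 15*log(21)/1624 + 19*sqrt(5)*atan(9*sqrt(5)/10)/812 + 10*log(6)/261.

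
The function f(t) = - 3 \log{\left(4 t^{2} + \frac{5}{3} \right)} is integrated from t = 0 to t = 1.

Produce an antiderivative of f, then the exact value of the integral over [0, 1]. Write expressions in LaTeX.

A candidate is checked by its d/dt: the result must match f(t).
F(t) = - 3 t \log{\left(4 t^{2} + \frac{5}{3} \right)} + 6 t - \sqrt{15} \operatorname{atan}{\left(\frac{2 \sqrt{15} t}{5} \right)} is an antiderivative of f.
Check: d/dt[- 3 t \log{\left(4 t^{2} + \frac{5}{3} \right)} + 6 t - \sqrt{15} \operatorname{atan}{\left(\frac{2 \sqrt{15} t}{5} \right)}] = - 3 \log{\left(4 t^{2} + \frac{5}{3} \right)} = f(t).
F(1) = - 3 \log{\left(\frac{17}{3} \right)} - \sqrt{15} \operatorname{atan}{\left(\frac{2 \sqrt{15}}{5} \right)} + 6; F(0) = 0.
Integral = F(1) - F(0) = - 3 \log{\left(\frac{17}{3} \right)} - \sqrt{15} \operatorname{atan}{\left(\frac{2 \sqrt{15}}{5} \right)} + 6.

Antiderivative: F(t) = - 3 t \log{\left(4 t^{2} + \frac{5}{3} \right)} + 6 t - \sqrt{15} \operatorname{atan}{\left(\frac{2 \sqrt{15} t}{5} \right)}; value = - 3 \log{\left(\frac{17}{3} \right)} - \sqrt{15} \operatorname{atan}{\left(\frac{2 \sqrt{15}}{5} \right)} + 6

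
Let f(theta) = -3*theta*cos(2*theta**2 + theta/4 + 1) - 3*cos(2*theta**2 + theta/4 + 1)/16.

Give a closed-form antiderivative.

An antiderivative is F(theta) = -3*sin(2*theta**2 + theta/4 + 1)/4.

The substitution u = 2*theta**2 + theta/4 + 1 works: f is exactly (dF/du)*(du/dtheta) for that inner function.
Check: d/dtheta[-3*sin(2*theta**2 + theta/4 + 1)/4] = -3*theta*cos(2*theta**2 + theta/4 + 1) - 3*cos(2*theta**2 + theta/4 + 1)/16 = f(theta).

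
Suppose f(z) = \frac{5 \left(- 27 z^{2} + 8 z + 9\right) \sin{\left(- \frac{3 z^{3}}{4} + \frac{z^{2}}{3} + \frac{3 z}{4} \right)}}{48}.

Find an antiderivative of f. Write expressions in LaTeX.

f matches the chain-rule pattern g'(h)*h' with inner function h(z) = - \frac{3 z^{3}}{4} + \frac{z^{2}}{3} + \frac{3 z}{4}; substituting u = h(z) collapses the integral.
Check: d/dz[- \frac{5 \cos{\left(- \frac{3 z^{3}}{4} + \frac{z^{2}}{3} + \frac{3 z}{4} \right)}}{4}] = - \frac{45 z^{2} \sin{\left(- \frac{3 z^{3}}{4} + \frac{z^{2}}{3} + \frac{3 z}{4} \right)}}{16} + \frac{5 z \sin{\left(- \frac{3 z^{3}}{4} + \frac{z^{2}}{3} + \frac{3 z}{4} \right)}}{6} + \frac{15 \sin{\left(- \frac{3 z^{3}}{4} + \frac{z^{2}}{3} + \frac{3 z}{4} \right)}}{16}, which equals f(z).

An antiderivative is F(z) = - \frac{5 \cos{\left(- \frac{3 z^{3}}{4} + \frac{z^{2}}{3} + \frac{3 z}{4} \right)}}{4}.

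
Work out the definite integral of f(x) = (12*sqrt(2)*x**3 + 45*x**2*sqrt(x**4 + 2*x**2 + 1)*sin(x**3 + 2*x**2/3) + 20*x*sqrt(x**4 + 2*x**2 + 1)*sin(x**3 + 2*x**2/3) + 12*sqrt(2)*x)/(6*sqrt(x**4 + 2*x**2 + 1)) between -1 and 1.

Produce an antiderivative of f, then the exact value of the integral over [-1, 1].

A candidate is checked by its d/dx: the result must match f(x).
F(x) = -(-2*sqrt(2)*sqrt(x**4 + 2*x**2 + 1) + 5*cos(x**3 + 2*x**2/3))/2 is an antiderivative of f.
Check: d/dx[-(-2*sqrt(2)*sqrt(x**4 + 2*x**2 + 1) + 5*cos(x**3 + 2*x**2/3))/2] = (12*sqrt(2)*x**3 + 45*x**2*sqrt(x**4 + 2*x**2 + 1)*sin(x**3 + 2*x**2/3) + 20*x*sqrt(x**4 + 2*x**2 + 1)*sin(x**3 + 2*x**2/3) + 12*sqrt(2)*x)/(6*sqrt(x**4 + 2*x**2 + 1)) = f(x).
F(1) = -5*cos(5/3)/2 + 2*sqrt(2); F(-1) = -5*cos(1/3)/2 + 2*sqrt(2).
Integral = F(1) - F(-1) = -5*cos(5/3)/2 + 5*cos(1/3)/2.

Antiderivative: F(x) = -(-2*sqrt(2)*sqrt(x**4 + 2*x**2 + 1) + 5*cos(x**3 + 2*x**2/3))/2; value = -5*cos(5/3)/2 + 5*cos(1/3)/2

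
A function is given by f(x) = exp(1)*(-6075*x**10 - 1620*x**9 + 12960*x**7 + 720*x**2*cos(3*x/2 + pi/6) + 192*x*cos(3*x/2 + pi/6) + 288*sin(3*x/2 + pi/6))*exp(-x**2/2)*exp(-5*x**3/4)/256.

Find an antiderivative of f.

An antiderivative is F(x) = 405*exp(1)*x**8*exp(-x**2/2)*exp(-5*x**3/4)/64 - 3*exp(1)*exp(-x**2/2)*exp(-5*x**3/4)*cos(3*x/2 + pi/6)/4.

Recognize the product-rule pattern: f = u'v + uv' with u = 405*x**8/64 - 3*cos(3*x/2 + pi/6)/4, v = exp(-5*x**3/4 - x**2/2 + 1), so integration by parts undoes it.
Check: d/dx[405*exp(1)*x**8*exp(-x**2/2)*exp(-5*x**3/4)/64 - 3*exp(1)*exp(-x**2/2)*exp(-5*x**3/4)*cos(3*x/2 + pi/6)/4] = (-6075*exp(1)*x**10 - 1620*exp(1)*x**9 + 12960*exp(1)*x**7 + 720*exp(1)*x**2*cos(3*x/2 + pi/6) + 192*exp(1)*x*cos(3*x/2 + pi/6) + 288*exp(1)*sin(3*x/2 + pi/6))*exp(-x**2/2)*exp(-5*x**3/4)/256, which equals f(x).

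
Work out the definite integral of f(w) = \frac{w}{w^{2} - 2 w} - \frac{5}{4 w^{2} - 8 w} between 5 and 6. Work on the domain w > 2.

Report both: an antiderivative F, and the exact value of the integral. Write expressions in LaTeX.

Antiderivative: F(w) = \frac{5 \log{\left(w \right)}}{8} + \frac{3 \log{\left(w - 2 \right)}}{8}; value = - \frac{5 \log{\left(5 \right)}}{8} - \frac{3 \log{\left(3 \right)}}{8} + \frac{3 \log{\left(4 \right)}}{8} + \frac{5 \log{\left(6 \right)}}{8}

The denominator factors as 4 w \left(w - 2\right); partial fractions split f into directly integrable pieces: \frac{3}{8 \left(w - 2\right)} + \frac{5}{8 w}.
F(w) = \frac{5 \log{\left(w \right)}}{8} + \frac{3 \log{\left(w - 2 \right)}}{8} is an antiderivative of f.
Check: d/dw[\frac{5 \log{\left(w \right)}}{8} + \frac{3 \log{\left(w - 2 \right)}}{8}] = \frac{4 w - 5}{4 w^{2} - 8 w}, which equals f(w).
F(6) = \frac{3 \log{\left(4 \right)}}{8} + \frac{5 \log{\left(6 \right)}}{8}; F(5) = \frac{3 \log{\left(3 \right)}}{8} + \frac{5 \log{\left(5 \right)}}{8}.
Integral = F(6) - F(5) = - \frac{5 \log{\left(5 \right)}}{8} - \frac{3 \log{\left(3 \right)}}{8} + \frac{3 \log{\left(4 \right)}}{8} + \frac{5 \log{\left(6 \right)}}{8}.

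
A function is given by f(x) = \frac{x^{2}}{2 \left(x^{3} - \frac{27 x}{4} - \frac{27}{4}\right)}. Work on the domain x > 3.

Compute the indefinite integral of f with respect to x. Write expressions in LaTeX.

The denominator factors as \left(x - 3\right) \left(2 x + 3\right)^{2}; partial fractions split f into directly integrable pieces: \frac{5}{9 \left(2 x + 3\right)} - \frac{1}{\left(2 x + 3\right)^{2}} + \frac{2}{9 \left(x - 3\right)}.
Check: d/dx[\frac{8 x \log{\left(x - 3 \right)} + 10 x \log{\left(x + \frac{3}{2} \right)} + 12 \log{\left(x - 3 \right)} + 15 \log{\left(x + \frac{3}{2} \right)} + 9}{36 x + 54}] = \frac{2 x^{2}}{4 x^{3} - 27 x - 27}, which equals f(x).

F(x) = \frac{8 x \log{\left(x - 3 \right)} + 10 x \log{\left(x + \frac{3}{2} \right)} + 12 \log{\left(x - 3 \right)} + 15 \log{\left(x + \frac{3}{2} \right)} + 9}{36 x + 54} + C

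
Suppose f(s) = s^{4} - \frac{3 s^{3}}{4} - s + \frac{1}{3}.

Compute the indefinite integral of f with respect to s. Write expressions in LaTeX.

F(s) = \frac{s^{5}}{5} - \frac{3 s^{4}}{16} - \frac{s^{2}}{2} + \frac{s}{3} + C

Integrate term by term and add the pieces.
Check: d/ds[\frac{s^{5}}{5} - \frac{3 s^{4}}{16} - \frac{s^{2}}{2} + \frac{s}{3}] = s^{4} - \frac{3 s^{3}}{4} - s + \frac{1}{3} = f(s).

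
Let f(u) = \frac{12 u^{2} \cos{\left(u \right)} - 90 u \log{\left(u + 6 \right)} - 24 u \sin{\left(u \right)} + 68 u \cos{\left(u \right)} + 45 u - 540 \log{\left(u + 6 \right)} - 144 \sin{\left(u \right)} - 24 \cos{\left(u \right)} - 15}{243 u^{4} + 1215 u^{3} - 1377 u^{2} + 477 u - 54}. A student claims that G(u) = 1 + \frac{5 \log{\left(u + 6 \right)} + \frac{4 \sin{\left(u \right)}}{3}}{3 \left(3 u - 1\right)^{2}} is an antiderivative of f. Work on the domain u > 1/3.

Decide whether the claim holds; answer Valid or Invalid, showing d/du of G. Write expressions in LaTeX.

Valid - differentiating G returns exactly f.

d/du[G] = \frac{12 u^{2} \cos{\left(u \right)} - 90 u \log{\left(u + 6 \right)} - 24 u \sin{\left(u \right)} + 68 u \cos{\left(u \right)} + 45 u - 540 \log{\left(u + 6 \right)} - 144 \sin{\left(u \right)} - 24 \cos{\left(u \right)} - 15}{243 u^{4} + 1215 u^{3} - 1377 u^{2} + 477 u - 54}
This equals f(u) exactly, so the claim holds.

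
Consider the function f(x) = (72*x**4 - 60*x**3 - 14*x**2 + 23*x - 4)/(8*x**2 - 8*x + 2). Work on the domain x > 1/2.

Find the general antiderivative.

F(x) = (24*x**4 - 6*x**3 - 23*x**2 + 10*x - 1)/(4*(2*x - 1)) + C

Any candidate F(x) must reproduce f(x) exactly when differentiated.
Check: d/dx[(24*x**4 - 6*x**3 - 23*x**2 + 10*x - 1)/(4*(2*x - 1))] = (72*x**4 - 60*x**3 - 14*x**2 + 23*x - 4)/(8*x**2 - 8*x + 2) = f(x).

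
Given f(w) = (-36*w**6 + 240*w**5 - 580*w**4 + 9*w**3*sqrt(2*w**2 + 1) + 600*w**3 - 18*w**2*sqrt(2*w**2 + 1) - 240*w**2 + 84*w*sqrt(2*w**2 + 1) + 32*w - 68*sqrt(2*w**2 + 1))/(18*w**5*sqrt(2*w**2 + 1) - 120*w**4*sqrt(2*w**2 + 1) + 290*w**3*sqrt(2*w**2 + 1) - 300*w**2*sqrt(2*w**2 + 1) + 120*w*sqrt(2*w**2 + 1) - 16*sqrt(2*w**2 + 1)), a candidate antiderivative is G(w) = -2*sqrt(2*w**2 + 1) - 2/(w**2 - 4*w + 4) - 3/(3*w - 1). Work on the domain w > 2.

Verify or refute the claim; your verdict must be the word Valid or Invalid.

d/dw[G] = (-36*w**6 + 240*w**5 - 580*w**4 + 9*w**3*sqrt(2*w**2 + 1) + 600*w**3 - 18*w**2*sqrt(2*w**2 + 1) - 240*w**2 + 84*w*sqrt(2*w**2 + 1) + 32*w - 68*sqrt(2*w**2 + 1))/(9*w**5*sqrt(2*w**2 + 1) - 60*w**4*sqrt(2*w**2 + 1) + 145*w**3*sqrt(2*w**2 + 1) - 150*w**2*sqrt(2*w**2 + 1) + 60*w*sqrt(2*w**2 + 1) - 8*sqrt(2*w**2 + 1))
d/dw[G] - f(w) = (-36*w**6*sqrt(2*w**2 + 1) + 240*w**5*sqrt(2*w**2 + 1) + 18*w**5 - 580*w**4*sqrt(2*w**2 + 1) - 36*w**4 + 600*w**3*sqrt(2*w**2 + 1) + 177*w**3 - 240*w**2*sqrt(2*w**2 + 1) - 154*w**2 + 32*w*sqrt(2*w**2 + 1) + 84*w - 68)/(36*w**7 - 240*w**6 + 598*w**5 - 720*w**4 + 530*w**3 - 332*w**2 + 120*w - 16) != 0.

Invalid: d/dw[G] - f = (-36*w**6*sqrt(2*w**2 + 1) + 240*w**5*sqrt(2*w**2 + 1) + 18*w**5 - 580*w**4*sqrt(2*w**2 + 1) - 36*w**4 + 600*w**3*sqrt(2*w**2 + 1) + 177*w**3 - 240*w**2*sqrt(2*w**2 + 1) - 154*w**2 + 32*w*sqrt(2*w**2 + 1) + 84*w - 68)/(36*w**7 - 240*w**6 + 598*w**5 - 720*w**4 + 530*w**3 - 332*w**2 + 120*w - 16), which is not 0.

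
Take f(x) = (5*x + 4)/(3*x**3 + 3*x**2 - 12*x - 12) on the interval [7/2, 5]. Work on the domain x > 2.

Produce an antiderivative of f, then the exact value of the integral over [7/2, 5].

The denominator factors as 3*(x - 2)*(x + 1)*(x + 2); partial fractions split f into directly integrable pieces: -1/(2*(x + 2)) + 1/(9*(x + 1)) + 7/(18*(x - 2)).
F(x) = (7*log(x - 2) + 2*log(x + 1) - 9*log(x + 2))/18 is an antiderivative of f.
Check: d/dx[(7*log(x - 2) + 2*log(x + 1) - 9*log(x + 2))/18] = (5*x + 4)/(3*x**3 + 3*x**2 - 12*x - 12) = f(x).
F(5) = -log(7)/2 + log(6)/9 + 7*log(3)/18; F(7/2) = -log(11/2)/2 + 7*log(3/2)/18 + log(9/2)/9.
Integral = F(5) - F(7/2) = -log(7)/2 - log(9/2)/9 - 7*log(3/2)/18 + log(6)/9 + 7*log(3)/18 + log(11/2)/2.

Antiderivative: F(x) = (7*log(x - 2) + 2*log(x + 1) - 9*log(x + 2))/18; value = -log(7)/2 - log(9/2)/9 - 7*log(3/2)/18 + log(6)/9 + 7*log(3)/18 + log(11/2)/2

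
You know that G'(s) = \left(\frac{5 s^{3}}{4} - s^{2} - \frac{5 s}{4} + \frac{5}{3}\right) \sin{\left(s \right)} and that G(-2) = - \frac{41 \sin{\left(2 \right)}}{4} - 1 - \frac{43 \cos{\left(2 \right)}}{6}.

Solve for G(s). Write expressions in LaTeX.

G(s) = - \frac{15 s^{3} \cos{\left(s \right)} - 45 s^{2} \sin{\left(s \right)} - 12 s^{2} \cos{\left(s \right)} + 24 s \sin{\left(s \right)} - 105 s \cos{\left(s \right)} + 105 \sin{\left(s \right)} + 44 \cos{\left(s \right)} + 12}{12}

Recover the given G'(s) by differentiating a candidate G(s); any mismatch rules it out.
A general antiderivative is - \frac{5 s^{3} \cos{\left(s \right)}}{4} + \frac{15 s^{2} \sin{\left(s \right)}}{4} + s^{2} \cos{\left(s \right)} - 2 s \sin{\left(s \right)} + \frac{35 s \cos{\left(s \right)}}{4} - \frac{35 \sin{\left(s \right)}}{4} - \frac{11 \cos{\left(s \right)}}{3} + C.
The condition gives C = - \frac{41 \sin{\left(2 \right)}}{4} - 1 - \frac{43 \cos{\left(2 \right)}}{6} - (- \frac{41 \sin{\left(2 \right)}}{4} - \frac{43 \cos{\left(2 \right)}}{6}) = -1.
So G(s) = - \frac{15 s^{3} \cos{\left(s \right)} - 45 s^{2} \sin{\left(s \right)} - 12 s^{2} \cos{\left(s \right)} + 24 s \sin{\left(s \right)} - 105 s \cos{\left(s \right)} + 105 \sin{\left(s \right)} + 44 \cos{\left(s \right)} + 12}{12}.
Check: d/ds[- \frac{15 s^{3} \cos{\left(s \right)} - 45 s^{2} \sin{\left(s \right)} - 12 s^{2} \cos{\left(s \right)} + 24 s \sin{\left(s \right)} - 105 s \cos{\left(s \right)} + 105 \sin{\left(s \right)} + 44 \cos{\left(s \right)} + 12}{12}] = \frac{5 s^{3} \sin{\left(s \right)}}{4} - s^{2} \sin{\left(s \right)} - \frac{5 s \sin{\left(s \right)}}{4} + \frac{5 \sin{\left(s \right)}}{3}, which equals G'(s).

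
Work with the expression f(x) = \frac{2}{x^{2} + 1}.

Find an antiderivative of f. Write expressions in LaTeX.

An antiderivative F(x) passes only if d/dx[F] lands on f(x) exactly.
Check: d/dx[2 \operatorname{atan}{\left(x \right)}] = \frac{2}{x^{2} + 1} = f(x).

An antiderivative is F(x) = 2 \operatorname{atan}{\left(x \right)}.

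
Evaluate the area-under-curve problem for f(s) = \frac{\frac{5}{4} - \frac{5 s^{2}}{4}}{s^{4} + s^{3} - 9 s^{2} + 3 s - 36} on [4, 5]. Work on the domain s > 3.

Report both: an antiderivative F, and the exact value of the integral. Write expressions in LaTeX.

Antiderivative: F(s) = - \frac{5 \log{\left(s - 3 \right)}}{42} + \frac{75 \log{\left(s + 4 \right)}}{532} - \frac{5 \log{\left(s^{2} + 3 \right)}}{456} - \frac{25 \sqrt{3} \operatorname{atan}{\left(\frac{\sqrt{3} s}{3} \right)}}{228}; value = - \frac{75 \log{\left(8 \right)}}{532} - \frac{25 \sqrt{3} \operatorname{atan}{\left(\frac{5 \sqrt{3}}{3} \right)}}{228} - \frac{5 \log{\left(2 \right)}}{42} - \frac{5 \log{\left(28 \right)}}{456} + \frac{5 \log{\left(19 \right)}}{456} + \frac{25 \sqrt{3} \operatorname{atan}{\left(\frac{4 \sqrt{3}}{3} \right)}}{228} + \frac{75 \log{\left(9 \right)}}{532}

Factor the denominator (4 \left(s - 3\right) \left(s + 4\right) \left(s^{2} + 3\right)) and decompose: f = - \frac{5 \left(s + 15\right)}{228 \left(s^{2} + 3\right)} + \frac{75}{532 \left(s + 4\right)} - \frac{5}{42 \left(s - 3\right)}; each piece integrates to a log, atan, or power term.
F(s) = - \frac{5 \log{\left(s - 3 \right)}}{42} + \frac{75 \log{\left(s + 4 \right)}}{532} - \frac{5 \log{\left(s^{2} + 3 \right)}}{456} - \frac{25 \sqrt{3} \operatorname{atan}{\left(\frac{\sqrt{3} s}{3} \right)}}{228} is an antiderivative of f.
Check: d/ds[- \frac{5 \log{\left(s - 3 \right)}}{42} + \frac{75 \log{\left(s + 4 \right)}}{532} - \frac{5 \log{\left(s^{2} + 3 \right)}}{456} - \frac{25 \sqrt{3} \operatorname{atan}{\left(\frac{\sqrt{3} s}{3} \right)}}{228}] = \frac{5 - 5 s^{2}}{4 s^{4} + 4 s^{3} - 36 s^{2} + 12 s - 144}, which equals f(s).
F(5) = - \frac{25 \sqrt{3} \operatorname{atan}{\left(\frac{5 \sqrt{3}}{3} \right)}}{228} - \frac{5 \log{\left(2 \right)}}{42} - \frac{5 \log{\left(28 \right)}}{456} + \frac{75 \log{\left(9 \right)}}{532}; F(4) = - \frac{25 \sqrt{3} \operatorname{atan}{\left(\frac{4 \sqrt{3}}{3} \right)}}{228} - \frac{5 \log{\left(19 \right)}}{456} + \frac{75 \log{\left(8 \right)}}{532}.
Integral = F(5) - F(4) = - \frac{75 \log{\left(8 \right)}}{532} - \frac{25 \sqrt{3} \operatorname{atan}{\left(\frac{5 \sqrt{3}}{3} \right)}}{228} - \frac{5 \log{\left(2 \right)}}{42} - \frac{5 \log{\left(28 \right)}}{456} + \frac{5 \log{\left(19 \right)}}{456} + \frac{25 \sqrt{3} \operatorname{atan}{\left(\frac{4 \sqrt{3}}{3} \right)}}{228} + \frac{75 \log{\left(9 \right)}}{532}.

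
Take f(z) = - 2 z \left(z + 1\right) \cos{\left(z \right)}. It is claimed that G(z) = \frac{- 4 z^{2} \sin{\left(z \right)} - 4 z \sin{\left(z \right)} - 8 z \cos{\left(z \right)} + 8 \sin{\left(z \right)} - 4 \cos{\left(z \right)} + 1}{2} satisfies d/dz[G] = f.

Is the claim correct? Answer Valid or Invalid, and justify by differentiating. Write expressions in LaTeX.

Valid. The derivative of G reproduces f.

d/dz[G] = - 2 z^{2} \cos{\left(z \right)} - 2 z \cos{\left(z \right)}
This equals f(z) exactly, so the claim holds.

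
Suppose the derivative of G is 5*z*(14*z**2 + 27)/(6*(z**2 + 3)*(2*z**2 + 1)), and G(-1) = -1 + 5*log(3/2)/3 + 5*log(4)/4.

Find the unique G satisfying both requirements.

G(z) = 5*log(z**2 + 1/2)/3 + 5*log(z**2 + 3)/4 - 1

The proposed G(z) is checked by its d/dz: the result must match the given G'(z).
A general antiderivative is 5*log(z**2 + 1/2)/3 + 5*log(z**2 + 3)/4 + C.
The condition gives C = -1 + 5*log(3/2)/3 + 5*log(4)/4 - (5*log(3/2)/3 + 5*log(4)/4) = -1.
So G(z) = 5*log(z**2 + 1/2)/3 + 5*log(z**2 + 3)/4 - 1.
Check: d/dz[5*log(z**2 + 1/2)/3 + 5*log(z**2 + 3)/4 - 1] = (70*z**3 + 135*z)/(12*z**4 + 42*z**2 + 18), which equals G'(z).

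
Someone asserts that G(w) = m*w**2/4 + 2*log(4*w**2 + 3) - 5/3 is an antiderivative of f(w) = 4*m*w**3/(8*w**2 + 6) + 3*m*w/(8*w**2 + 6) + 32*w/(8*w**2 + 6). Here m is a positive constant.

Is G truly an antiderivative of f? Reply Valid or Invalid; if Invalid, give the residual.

d/dw[G] = (4*m*w**3 + 3*m*w + 32*w)/(8*w**2 + 6)
This equals f(w) exactly, so the claim holds.

Valid - differentiating G returns exactly f.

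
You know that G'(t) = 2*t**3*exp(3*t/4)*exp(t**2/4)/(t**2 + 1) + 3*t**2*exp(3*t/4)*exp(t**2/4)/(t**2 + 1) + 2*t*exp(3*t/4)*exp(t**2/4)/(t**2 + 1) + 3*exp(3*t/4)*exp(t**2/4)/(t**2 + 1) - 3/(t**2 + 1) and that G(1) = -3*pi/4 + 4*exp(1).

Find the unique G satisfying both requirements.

G(t) = 4*exp(t**2/4 + 3*t/4) - 3*atan(t)

Integrate term by term and add the pieces.
A general antiderivative is 4*exp(t**2/4 + 3*t/4) - 3*atan(t) + C.
The condition gives C = -3*pi/4 + 4*exp(1) - (-3*pi/4 + 4*exp(1)) = 0.
So G(t) = 4*exp(t**2/4 + 3*t/4) - 3*atan(t).
Check: d/dt[4*exp(t**2/4 + 3*t/4) - 3*atan(t)] = (2*t**3*exp(3*t/4)*exp(t**2/4) + 3*t**2*exp(3*t/4)*exp(t**2/4) + 2*t*exp(3*t/4)*exp(t**2/4) + 3*exp(3*t/4)*exp(t**2/4) - 3)/(t**2 + 1), which equals G'(t).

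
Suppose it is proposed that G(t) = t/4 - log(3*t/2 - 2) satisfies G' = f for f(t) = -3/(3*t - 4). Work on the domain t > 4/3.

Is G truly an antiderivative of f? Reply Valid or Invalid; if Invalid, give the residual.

d/dt[G] = (3*t - 16)/(12*t - 16)
d/dt[G] - f(t) = 1/4 != 0.

Invalid: d/dt[G] - f = 1/4, which is not 0.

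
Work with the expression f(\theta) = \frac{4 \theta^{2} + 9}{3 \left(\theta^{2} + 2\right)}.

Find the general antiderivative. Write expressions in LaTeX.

F(\theta) = \frac{4 \theta}{3} + \frac{\sqrt{2} \operatorname{atan}{\left(\frac{\sqrt{2} \theta}{2} \right)}}{6} + C

Any candidate F(\theta) must reproduce f(\theta) exactly when differentiated.
Check: d/d\theta[\frac{4 \theta}{3} + \frac{\sqrt{2} \operatorname{atan}{\left(\frac{\sqrt{2} \theta}{2} \right)}}{6}] = \frac{4 \theta^{2} + 9}{3 \theta^{2} + 6}, which equals f(\theta).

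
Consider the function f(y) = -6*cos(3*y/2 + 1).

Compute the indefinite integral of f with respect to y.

F(y) = -4*sin(3*y/2 + 1) + C

An antiderivative F(y) passes only if d/dy[F] lands on f(y) exactly.
Check: d/dy[-4*sin(3*y/2 + 1)] = -6*cos(3*y/2 + 1) = f(y).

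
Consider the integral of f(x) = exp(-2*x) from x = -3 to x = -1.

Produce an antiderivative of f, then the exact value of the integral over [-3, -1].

Antiderivative: F(x) = -exp(-2*x)/2; value = -exp(2)/2 + exp(6)/2

An antiderivative F(x) passes only if d/dx[F] lands on f(x) exactly.
F(x) = -exp(-2*x)/2 is an antiderivative of f.
Check: d/dx[-exp(-2*x)/2] = exp(-2*x) = f(x).
F(-1) = -exp(2)/2; F(-3) = -exp(6)/2.
Integral = F(-1) - F(-3) = -exp(2)/2 + exp(6)/2.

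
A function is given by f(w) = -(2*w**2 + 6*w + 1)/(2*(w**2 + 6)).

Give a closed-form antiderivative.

A candidate is checked by its d/dw: the result must match f(w).
Check: d/dw[-w - 3*log(w**2 + 6)/2 + 11*sqrt(6)*atan(sqrt(6)*w/6)/12] = (-2*w**2 - 6*w - 1)/(2*w**2 + 12), which equals f(w).

An antiderivative is F(w) = -w - 3*log(w**2 + 6)/2 + 11*sqrt(6)*atan(sqrt(6)*w/6)/12.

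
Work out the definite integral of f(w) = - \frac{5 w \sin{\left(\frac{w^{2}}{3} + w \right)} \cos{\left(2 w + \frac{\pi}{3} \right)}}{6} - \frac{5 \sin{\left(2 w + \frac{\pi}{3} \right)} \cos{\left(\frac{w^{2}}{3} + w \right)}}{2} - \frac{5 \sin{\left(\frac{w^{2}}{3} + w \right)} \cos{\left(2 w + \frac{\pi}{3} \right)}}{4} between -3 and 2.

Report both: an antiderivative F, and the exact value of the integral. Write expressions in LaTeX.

Recognize the product-rule pattern: f = u'v + uv' with u = \frac{5 \cos{\left(\frac{w^{2}}{3} + w \right)}}{4}, v = \cos{\left(2 w + \frac{\pi}{3} \right)}, so integration by parts undoes it.
F(w) = \frac{5 \cos{\left(2 w + \frac{\pi}{3} \right)} \cos{\left(\frac{w^{2}}{3} + w \right)}}{4} is an antiderivative of f.
Check: d/dw[\frac{5 \cos{\left(2 w + \frac{\pi}{3} \right)} \cos{\left(\frac{w^{2}}{3} + w \right)}}{4}] = - \frac{5 w \sin{\left(\frac{w^{2}}{3} + w \right)} \cos{\left(2 w + \frac{\pi}{3} \right)}}{6} - \frac{5 \sin{\left(2 w + \frac{\pi}{3} \right)} \cos{\left(\frac{w^{2}}{3} + w \right)}}{2} - \frac{5 \sin{\left(\frac{w^{2}}{3} + w \right)} \cos{\left(2 w + \frac{\pi}{3} \right)}}{4} = f(w).
F(2) = \frac{5 \cos{\left(\frac{10}{3} \right)} \cos{\left(\frac{\pi}{3} + 4 \right)}}{4}; F(-3) = \frac{5 \sin{\left(\frac{\pi}{6} + 6 \right)}}{4}.
Integral = F(2) - F(-3) = \frac{5 \cos{\left(\frac{10}{3} \right)} \cos{\left(\frac{\pi}{3} + 4 \right)}}{4} - \frac{5 \sin{\left(\frac{\pi}{6} + 6 \right)}}{4}.

Antiderivative: F(w) = \frac{5 \cos{\left(2 w + \frac{\pi}{3} \right)} \cos{\left(\frac{w^{2}}{3} + w \right)}}{4}; value = \frac{5 \cos{\left(\frac{10}{3} \right)} \cos{\left(\frac{\pi}{3} + 4 \right)}}{4} - \frac{5 \sin{\left(\frac{\pi}{6} + 6 \right)}}{4}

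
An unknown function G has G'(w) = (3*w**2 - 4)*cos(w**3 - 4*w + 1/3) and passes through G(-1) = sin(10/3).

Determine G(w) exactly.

G(w) = sin(w**3 - 4*w + 1/3)

The substitution u = w**3 - 4*w + 1/3 works: G'(w) is exactly (dG/du)*(du/dw) for that inner function.
A general antiderivative is sin(w**3 - 4*w + 1/3) + C.
The condition gives C = sin(10/3) - (sin(10/3)) = 0.
So G(w) = sin(w**3 - 4*w + 1/3).
Check: d/dw[sin(w**3 - 4*w + 1/3)] = 3*w**2*cos(w**3 - 4*w + 1/3) - 4*cos(w**3 - 4*w + 1/3), which equals G'(w).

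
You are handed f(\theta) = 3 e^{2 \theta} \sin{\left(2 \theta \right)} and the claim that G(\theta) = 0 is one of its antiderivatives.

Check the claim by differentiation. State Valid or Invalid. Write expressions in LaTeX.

Invalid: d/d\theta[G] - f = - 3 e^{2 \theta} \sin{\left(2 \theta \right)}, which is not 0.

d/d\theta[G] = 0
d/d\theta[G] - f(\theta) = - 3 e^{2 \theta} \sin{\left(2 \theta \right)} != 0.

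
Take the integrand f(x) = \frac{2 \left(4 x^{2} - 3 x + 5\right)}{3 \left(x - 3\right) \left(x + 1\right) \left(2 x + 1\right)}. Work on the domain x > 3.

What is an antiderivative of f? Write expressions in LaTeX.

An antiderivative is F(x) = \frac{16 \log{\left(x - 3 \right)}}{21} - \frac{10 \log{\left(x + \frac{1}{2} \right)}}{7} + 2 \log{\left(x + 1 \right)}.

The denominator factors as 3 \left(x - 3\right) \left(x + 1\right) \left(2 x + 1\right); partial fractions split f into directly integrable pieces: - \frac{20}{7 \left(2 x + 1\right)} + \frac{2}{x + 1} + \frac{16}{21 \left(x - 3\right)}.
Check: d/dx[\frac{16 \log{\left(x - 3 \right)}}{21} - \frac{10 \log{\left(x + \frac{1}{2} \right)}}{7} + 2 \log{\left(x + 1 \right)}] = \frac{8 x^{2} - 6 x + 10}{6 x^{3} - 9 x^{2} - 24 x - 9}, which equals f(x).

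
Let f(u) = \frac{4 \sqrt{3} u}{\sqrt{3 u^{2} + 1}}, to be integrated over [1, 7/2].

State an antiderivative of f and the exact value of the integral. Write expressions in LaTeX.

Antiderivative: F(u) = 4 \sqrt{u^{2} + \frac{1}{3}}; value = - \frac{8 \sqrt{3}}{3} + \frac{2 \sqrt{453}}{3}

f matches the chain-rule pattern g'(h)*h' with inner function h(u) = u^{2} + \frac{1}{3}; substituting w = h(u) collapses the integral.
F(u) = 4 \sqrt{u^{2} + \frac{1}{3}} is an antiderivative of f.
Check: d/du[4 \sqrt{u^{2} + \frac{1}{3}}] = \frac{4 \sqrt{3} u}{\sqrt{3 u^{2} + 1}} = f(u).
F(7/2) = \frac{2 \sqrt{453}}{3}; F(1) = \frac{8 \sqrt{3}}{3}.
Integral = F(7/2) - F(1) = - \frac{8 \sqrt{3}}{3} + \frac{2 \sqrt{453}}{3}.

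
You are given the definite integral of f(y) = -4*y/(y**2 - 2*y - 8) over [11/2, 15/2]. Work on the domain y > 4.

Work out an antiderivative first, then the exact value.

Factor the denominator ((y - 4)*(y + 2)) and decompose: f = -4/(3*(y + 2)) - 8/(3*(y - 4)); each piece integrates to a log, atan, or power term.
F(y) = 4*(-2*log(y - 4) - log(y + 2))/3 is an antiderivative of f.
Check: d/dy[4*(-2*log(y - 4) - log(y + 2))/3] = -4*y/(y**2 - 2*y - 8) = f(y).
F(15/2) = -8*log(7/2)/3 - 4*log(19/2)/3; F(11/2) = -4*log(15/2)/3 - 8*log(3/2)/3.
Integral = F(15/2) - F(11/2) = -8*log(7/2)/3 - 4*log(19/2)/3 + 8*log(3/2)/3 + 4*log(15/2)/3.

Antiderivative: F(y) = 4*(-2*log(y - 4) - log(y + 2))/3; value = -8*log(7/2)/3 - 4*log(19/2)/3 + 8*log(3/2)/3 + 4*log(15/2)/3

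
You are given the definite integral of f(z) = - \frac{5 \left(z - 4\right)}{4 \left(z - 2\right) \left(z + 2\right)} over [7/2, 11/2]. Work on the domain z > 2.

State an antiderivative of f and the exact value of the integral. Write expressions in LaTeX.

Factor the denominator (4 \left(z - 2\right) \left(z + 2\right)) and decompose: f = - \frac{15}{8 \left(z + 2\right)} + \frac{5}{8 \left(z - 2\right)}; each piece integrates to a log, atan, or power term.
F(z) = \frac{5 \log{\left(z - 2 \right)}}{8} - \frac{15 \log{\left(z + 2 \right)}}{8} is an antiderivative of f.
Check: d/dz[\frac{5 \log{\left(z - 2 \right)}}{8} - \frac{15 \log{\left(z + 2 \right)}}{8}] = \frac{20 - 5 z}{4 z^{2} - 16}, which equals f(z).
F(11/2) = - \frac{15 \log{\left(\frac{15}{2} \right)}}{8} + \frac{5 \log{\left(\frac{7}{2} \right)}}{8}; F(7/2) = - \frac{15 \log{\left(\frac{11}{2} \right)}}{8} + \frac{5 \log{\left(\frac{3}{2} \right)}}{8}.
Integral = F(11/2) - F(7/2) = - \frac{15 \log{\left(\frac{15}{2} \right)}}{8} - \frac{5 \log{\left(\frac{3}{2} \right)}}{8} + \frac{5 \log{\left(\frac{7}{2} \right)}}{8} + \frac{15 \log{\left(\frac{11}{2} \right)}}{8}.

Antiderivative: F(z) = \frac{5 \log{\left(z - 2 \right)}}{8} - \frac{15 \log{\left(z + 2 \right)}}{8}; value = - \frac{15 \log{\left(\frac{15}{2} \right)}}{8} - \frac{5 \log{\left(\frac{3}{2} \right)}}{8} + \frac{5 \log{\left(\frac{7}{2} \right)}}{8} + \frac{15 \log{\left(\frac{11}{2} \right)}}{8}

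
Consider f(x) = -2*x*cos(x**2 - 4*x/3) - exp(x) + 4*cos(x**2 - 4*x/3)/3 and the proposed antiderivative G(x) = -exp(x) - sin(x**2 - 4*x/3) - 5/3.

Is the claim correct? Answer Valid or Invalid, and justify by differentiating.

d/dx[G] = -2*x*cos(x**2 - 4*x/3) - exp(x) + 4*cos(x**2 - 4*x/3)/3
This equals f(x) exactly, so the claim holds.

Valid. The derivative of G reproduces f.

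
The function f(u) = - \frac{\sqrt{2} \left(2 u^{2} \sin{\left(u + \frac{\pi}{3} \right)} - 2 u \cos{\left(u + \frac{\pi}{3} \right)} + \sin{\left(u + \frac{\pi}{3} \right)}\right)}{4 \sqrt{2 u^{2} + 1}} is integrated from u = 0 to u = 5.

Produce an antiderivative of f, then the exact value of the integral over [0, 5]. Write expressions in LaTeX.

Recognize the product-rule pattern: f = v'r + vr' with v = \frac{\sqrt{4 u^{2} + 2}}{4}, r = \cos{\left(u + \frac{\pi}{3} \right)}, so integration by parts undoes it.
F(u) = \frac{\sqrt{2} \sqrt{2 u^{2} + 1} \cos{\left(u + \frac{\pi}{3} \right)}}{4} is an antiderivative of f.
Check: d/du[\frac{\sqrt{2} \sqrt{2 u^{2} + 1} \cos{\left(u + \frac{\pi}{3} \right)}}{4}] = \frac{- 2 \sqrt{2} u^{2} \sin{\left(u + \frac{\pi}{3} \right)} + 2 \sqrt{2} u \cos{\left(u + \frac{\pi}{3} \right)} - \sqrt{2} \sin{\left(u + \frac{\pi}{3} \right)}}{4 \sqrt{2 u^{2} + 1}}, which equals f(u).
F(5) = \frac{\sqrt{102} \cos{\left(\frac{\pi}{3} + 5 \right)}}{4}; F(0) = \frac{\sqrt{2}}{8}.
Integral = F(5) - F(0) = - \frac{\sqrt{2}}{8} + \frac{\sqrt{102} \cos{\left(\frac{\pi}{3} + 5 \right)}}{4}.

Antiderivative: F(u) = \frac{\sqrt{2} \sqrt{2 u^{2} + 1} \cos{\left(u + \frac{\pi}{3} \right)}}{4}; value = - \frac{\sqrt{2}}{8} + \frac{\sqrt{102} \cos{\left(\frac{\pi}{3} + 5 \right)}}{4}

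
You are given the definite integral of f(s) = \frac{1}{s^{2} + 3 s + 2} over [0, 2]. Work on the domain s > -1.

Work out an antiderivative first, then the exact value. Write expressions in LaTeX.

The denominator factors as \left(s + 1\right) \left(s + 2\right); partial fractions split f into directly integrable pieces: - \frac{1}{s + 2} + \frac{1}{s + 1}.
F(s) = \log{\left(s + 1 \right)} - \log{\left(s + 2 \right)} is an antiderivative of f.
Check: d/ds[\log{\left(s + 1 \right)} - \log{\left(s + 2 \right)}] = \frac{1}{s^{2} + 3 s + 2} = f(s).
F(2) = - \log{\left(4 \right)} + \log{\left(3 \right)}; F(0) = - \log{\left(2 \right)}.
Integral = F(2) - F(0) = - \log{\left(4 \right)} + \log{\left(2 \right)} + \log{\left(3 \right)}.

Antiderivative: F(s) = \log{\left(s + 1 \right)} - \log{\left(s + 2 \right)}; value = - \log{\left(4 \right)} + \log{\left(2 \right)} + \log{\left(3 \right)}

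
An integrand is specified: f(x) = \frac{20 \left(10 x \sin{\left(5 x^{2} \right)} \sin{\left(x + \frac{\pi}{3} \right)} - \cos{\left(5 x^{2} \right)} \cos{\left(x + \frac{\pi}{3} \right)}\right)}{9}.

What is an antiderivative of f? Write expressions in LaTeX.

f has the shape u'v + uv' for u = - \frac{20 \cos{\left(5 x^{2} \right)}}{9} and v = \sin{\left(x + \frac{\pi}{3} \right)} — it is the derivative of the product u*v.
Check: d/dx[- \frac{20 \sin{\left(x + \frac{\pi}{3} \right)} \cos{\left(5 x^{2} \right)}}{9}] = \frac{200 x \sin{\left(5 x^{2} \right)} \sin{\left(x + \frac{\pi}{3} \right)}}{9} - \frac{20 \cos{\left(5 x^{2} \right)} \cos{\left(x + \frac{\pi}{3} \right)}}{9}, which equals f(x).

An antiderivative is F(x) = - \frac{20 \sin{\left(x + \frac{\pi}{3} \right)} \cos{\left(5 x^{2} \right)}}{9}.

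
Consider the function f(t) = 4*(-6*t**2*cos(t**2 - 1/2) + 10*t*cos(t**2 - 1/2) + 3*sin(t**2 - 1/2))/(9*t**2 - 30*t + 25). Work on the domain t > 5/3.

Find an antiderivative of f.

f has the shape u'v + uv' for u = -4/(3*t - 5) and v = sin(t**2 - 1/2) — it is the derivative of the product u*v.
Check: d/dt[-4*sin(t**2 - 1/2)/(3*t - 5)] = (-24*t**2*cos(t**2 - 1/2) + 40*t*cos(t**2 - 1/2) + 12*sin(t**2 - 1/2))/(9*t**2 - 30*t + 25), which equals f(t).

An antiderivative is F(t) = -4*sin(t**2 - 1/2)/(3*t - 5).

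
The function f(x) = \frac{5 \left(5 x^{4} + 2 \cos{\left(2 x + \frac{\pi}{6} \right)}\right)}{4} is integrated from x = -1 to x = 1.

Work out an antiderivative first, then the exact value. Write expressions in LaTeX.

Antiderivative: F(x) = \frac{5 x^{5} + 5 \sin{\left(2 x + \frac{\pi}{6} \right)} - 4}{4}; value = \frac{5 \sin{\left(\frac{\pi}{6} + 2 \right)}}{4} - \frac{5 \cos{\left(\frac{\pi}{3} + 2 \right)}}{4} + \frac{5}{2}

Since d/dx undoes antidifferentiation here, F'(x) = f(x) is required of F(x).
F(x) = \frac{5 x^{5} + 5 \sin{\left(2 x + \frac{\pi}{6} \right)} - 4}{4} is an antiderivative of f.
Check: d/dx[\frac{5 x^{5} + 5 \sin{\left(2 x + \frac{\pi}{6} \right)} - 4}{4}] = \frac{25 x^{4}}{4} + \frac{5 \cos{\left(2 x + \frac{\pi}{6} \right)}}{2}, which equals f(x).
F(1) = \frac{1}{4} + \frac{5 \sin{\left(\frac{\pi}{6} + 2 \right)}}{4}; F(-1) = - \frac{9}{4} + \frac{5 \cos{\left(\frac{\pi}{3} + 2 \right)}}{4}.
Integral = F(1) - F(-1) = \frac{5 \sin{\left(\frac{\pi}{6} + 2 \right)}}{4} - \frac{5 \cos{\left(\frac{\pi}{3} + 2 \right)}}{4} + \frac{5}{2}.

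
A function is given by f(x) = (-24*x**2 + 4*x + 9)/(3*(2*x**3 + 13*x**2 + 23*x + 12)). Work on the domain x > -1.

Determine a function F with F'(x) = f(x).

An antiderivative is F(x) = -19*log(x + 1)/9 + 34*log(x + 3/2)/5 - 391*log(x + 4)/45.

Factor the denominator (3*(x + 1)*(x + 4)*(2*x + 3)) and decompose: f = 68/(5*(2*x + 3)) - 391/(45*(x + 4)) - 19/(9*(x + 1)); each piece integrates to a log, atan, or power term.
Check: d/dx[-19*log(x + 1)/9 + 34*log(x + 3/2)/5 - 391*log(x + 4)/45] = (-24*x**2 + 4*x + 9)/(6*x**3 + 39*x**2 + 69*x + 36), which equals f(x).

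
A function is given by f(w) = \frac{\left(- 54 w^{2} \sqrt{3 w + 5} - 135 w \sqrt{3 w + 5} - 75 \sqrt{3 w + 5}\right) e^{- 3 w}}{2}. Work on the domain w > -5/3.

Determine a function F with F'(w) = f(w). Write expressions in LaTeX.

An antiderivative is F(w) = \left(3 w + 5\right)^{\frac{5}{2}} e^{- 3 w}.

f has the shape u'v + uv' for u = \left(3 w + 5\right)^{\frac{5}{2}} and v = e^{- 3 w} — it is the derivative of the product u*v.
Check: d/dw[\left(3 w + 5\right)^{\frac{5}{2}} e^{- 3 w}] = \frac{\left(- 54 w^{2} \sqrt{3 w + 5} - 135 w \sqrt{3 w + 5} - 75 \sqrt{3 w + 5}\right) e^{- 3 w}}{2} = f(w).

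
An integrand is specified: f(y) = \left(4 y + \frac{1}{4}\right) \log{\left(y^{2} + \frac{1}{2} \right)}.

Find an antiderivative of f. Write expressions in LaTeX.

Check any antiderivative F(y) by computing F'(y) and comparing it with f(y).
Check: d/dy[\frac{- 8 y^{2} + y \left(8 y + 1\right) \log{\left(y^{2} + \frac{1}{2} \right)} - 2 y + 4 \log{\left(y^{2} + \frac{1}{2} \right)} + \sqrt{2} \operatorname{atan}{\left(\sqrt{2} y \right)}}{4}] = 4 y \log{\left(y^{2} + \frac{1}{2} \right)} + \frac{\log{\left(y^{2} + \frac{1}{2} \right)}}{4}, which equals f(y).

An antiderivative is F(y) = \frac{- 8 y^{2} + y \left(8 y + 1\right) \log{\left(y^{2} + \frac{1}{2} \right)} - 2 y + 4 \log{\left(y^{2} + \frac{1}{2} \right)} + \sqrt{2} \operatorname{atan}{\left(\sqrt{2} y \right)}}{4}.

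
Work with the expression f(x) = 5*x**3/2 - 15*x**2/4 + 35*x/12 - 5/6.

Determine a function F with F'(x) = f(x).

The substitution u = -x**2/2 + x/2 - 1/3 works: f is exactly (dF/du)*(du/dx) for that inner function.
Check: d/dx[5*(-3*x**2 + 3*x - 2)**2/72] = 5*x**3/2 - 15*x**2/4 + 35*x/12 - 5/6 = f(x).

An antiderivative is F(x) = 5*(-3*x**2 + 3*x - 2)**2/72.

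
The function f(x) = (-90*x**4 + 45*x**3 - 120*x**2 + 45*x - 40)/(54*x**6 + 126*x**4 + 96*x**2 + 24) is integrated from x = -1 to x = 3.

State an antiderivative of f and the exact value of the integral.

Antiderivative: F(x) = (-60*x**2*atan(x) - 40*atan(x) - 15)/(36*x**2 + 24); value = -5*atan(3)/3 - 5*pi/12 + 6/29

Since d/dx undoes antidifferentiation here, F'(x) = f(x) is required of F(x).
F(x) = (-60*x**2*atan(x) - 40*atan(x) - 15)/(36*x**2 + 24) is an antiderivative of f.
Check: d/dx[(-60*x**2*atan(x) - 40*atan(x) - 15)/(36*x**2 + 24)] = (-90*x**4 + 45*x**3 - 120*x**2 + 45*x - 40)/(54*x**6 + 126*x**4 + 96*x**2 + 24) = f(x).
F(3) = -5*atan(3)/3 - 5/116; F(-1) = -1/4 + 5*pi/12.
Integral = F(3) - F(-1) = -5*atan(3)/3 - 5*pi/12 + 6/29.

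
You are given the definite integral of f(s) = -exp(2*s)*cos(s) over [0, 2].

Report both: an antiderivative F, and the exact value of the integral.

Antiderivative: F(s) = -exp(2*s)*sin(s)/5 - 2*exp(2*s)*cos(s)/5; value = -exp(4)*sin(2)/5 + 2/5 - 2*exp(4)*cos(2)/5

Differentiate the proposed F(s) back; it has to land on f(s) exactly.
F(s) = -exp(2*s)*sin(s)/5 - 2*exp(2*s)*cos(s)/5 is an antiderivative of f.
Check: d/ds[-exp(2*s)*sin(s)/5 - 2*exp(2*s)*cos(s)/5] = -exp(2*s)*cos(s) = f(s).
F(2) = -exp(4)*sin(2)/5 - 2*exp(4)*cos(2)/5; F(0) = -2/5.
Integral = F(2) - F(0) = -exp(4)*sin(2)/5 + 2/5 - 2*exp(4)*cos(2)/5.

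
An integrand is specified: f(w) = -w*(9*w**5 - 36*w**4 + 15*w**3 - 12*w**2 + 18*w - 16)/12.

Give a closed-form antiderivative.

An antiderivative is F(w) = w**2*(-9*w**5 + 42*w**4 - 21*w**3 + 21*w**2 - 42*w + 56)/84.

Differentiate the proposed F(w) back; it has to land on f(w) exactly.
Check: d/dw[w**2*(-9*w**5 + 42*w**4 - 21*w**3 + 21*w**2 - 42*w + 56)/84] = -3*w**6/4 + 3*w**5 - 5*w**4/4 + w**3 - 3*w**2/2 + 4*w/3, which equals f(w).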